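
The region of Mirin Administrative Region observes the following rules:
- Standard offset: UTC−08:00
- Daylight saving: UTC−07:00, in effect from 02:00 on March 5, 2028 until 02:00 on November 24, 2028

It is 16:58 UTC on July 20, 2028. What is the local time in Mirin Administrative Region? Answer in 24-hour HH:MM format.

At the standard offset (UTC−08:00), 16:58 UTC − 8h = 08:58 Mirin Administrative Region standard time.
The standard-time date in Mirin Administrative Region, July 20, 2028, falls between 5 March and 24 November, so daylight saving is in effect and Mirin Administrative Region is at UTC−07:00.
16:58 UTC − 7h = 09:58 local.

09:58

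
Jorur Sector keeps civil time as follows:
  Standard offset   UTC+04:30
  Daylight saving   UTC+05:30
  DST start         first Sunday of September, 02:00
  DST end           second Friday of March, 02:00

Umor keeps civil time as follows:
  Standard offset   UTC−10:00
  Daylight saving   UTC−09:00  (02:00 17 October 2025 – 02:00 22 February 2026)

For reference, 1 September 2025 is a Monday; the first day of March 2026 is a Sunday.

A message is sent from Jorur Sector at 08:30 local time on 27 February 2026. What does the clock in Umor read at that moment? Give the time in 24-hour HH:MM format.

17:00

1 September 2025 is a Monday, so the first Sunday is September 7.
1 March 2026 is a Sunday, so the first Friday is March 6 and the second is March 13.
Daylight saving runs 7 September 2025 – 13 March 2026; 27 February 2026 is inside that window, so Jorur Sector is at UTC+05:30.
08:30 Jorur Sector − 5h30m = 03:00 UTC.
At the standard offset (UTC−10:00), 03:00 UTC − 10h = 17:00 Umor standard time (rolling into the previous day, 26 February 2026).
The standard-time date in Umor, 26 February 2026, is outside the daylight-saving period (17 October 2025 – 22 February 2026), so Umor is on standard time, UTC−10:00.
03:00 UTC − 10h = 17:00 Umor (rolling into the previous day, 26 February 2026).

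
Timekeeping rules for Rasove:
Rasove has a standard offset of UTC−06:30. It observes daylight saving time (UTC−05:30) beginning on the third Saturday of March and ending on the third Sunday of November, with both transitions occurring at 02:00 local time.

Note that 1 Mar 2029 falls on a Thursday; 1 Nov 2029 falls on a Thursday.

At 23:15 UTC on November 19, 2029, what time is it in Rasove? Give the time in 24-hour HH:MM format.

1 March 2029 is a Thursday, so the first Saturday is March 3 and the third is March 17.
1 November 2029 is a Thursday, so the first Sunday is November 4 and the third is November 18.
At the standard offset (UTC−06:30), 23:15 UTC − 6h30m = 16:45 Rasove standard time.
The standard-time date in Rasove, November 19, 2029, does not fall between 17 March and 18 November, so daylight saving is not in effect and Rasove is at UTC−06:30.
23:15 UTC − 6h30m = 16:45 local.

16:45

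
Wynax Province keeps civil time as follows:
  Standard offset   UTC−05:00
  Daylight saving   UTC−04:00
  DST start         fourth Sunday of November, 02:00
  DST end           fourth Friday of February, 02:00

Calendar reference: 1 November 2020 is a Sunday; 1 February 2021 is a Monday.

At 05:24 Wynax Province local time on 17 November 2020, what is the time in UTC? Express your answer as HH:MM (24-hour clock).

10:24

1 November 2020 is a Sunday, so the first Sunday is November 1 and the fourth is November 22.
1 February 2021 is a Monday, so the first Friday is February 5 and the fourth is February 26.
17 November 2020 does not fall between 22 November 2020 and 26 February 2021, so daylight saving is not in effect and Wynax Province is at UTC−05:00.
05:24 local + 5h = 10:24 UTC.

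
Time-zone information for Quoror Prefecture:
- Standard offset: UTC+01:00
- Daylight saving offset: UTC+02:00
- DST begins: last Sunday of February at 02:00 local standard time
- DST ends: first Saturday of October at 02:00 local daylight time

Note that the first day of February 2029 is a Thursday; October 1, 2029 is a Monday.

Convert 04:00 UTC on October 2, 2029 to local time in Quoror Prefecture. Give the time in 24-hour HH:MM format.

06:00

1 February 2029 is a Thursday, so Sundays fall on 4, 11, 18, 25; the last is February 25.
1 October 2029 is a Monday, so the first Saturday is October 6.
At the standard offset (UTC+01:00), 04:00 UTC + 1h = 05:00 Quoror Prefecture standard time.
The standard-time date in Quoror Prefecture, October 2, 2029, lies within the daylight-saving period (25 February – 6 October), so Quoror Prefecture is on daylight time, UTC+02:00.
04:00 UTC + 2h = 06:00 local.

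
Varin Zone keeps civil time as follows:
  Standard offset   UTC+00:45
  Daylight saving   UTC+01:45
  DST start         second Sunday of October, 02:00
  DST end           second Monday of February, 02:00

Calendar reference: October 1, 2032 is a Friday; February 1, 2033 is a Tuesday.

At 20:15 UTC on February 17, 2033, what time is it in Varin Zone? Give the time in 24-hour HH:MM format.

21:00

1 October 2032 is a Friday, so the first Sunday is October 3 and the second is October 10.
1 February 2033 is a Tuesday, so the first Monday is February 7 and the second is February 14.
At the standard offset (UTC+00:45), 20:15 UTC + 0h45m = 21:00 Varin Zone standard time.
Daylight saving runs 10 October 2032 – 14 February 2033; the standard-time date in Varin Zone, February 17, 2033, is outside that window, so Varin Zone is on standard time at UTC+00:45.
20:15 UTC + 0h45m = 21:00 local.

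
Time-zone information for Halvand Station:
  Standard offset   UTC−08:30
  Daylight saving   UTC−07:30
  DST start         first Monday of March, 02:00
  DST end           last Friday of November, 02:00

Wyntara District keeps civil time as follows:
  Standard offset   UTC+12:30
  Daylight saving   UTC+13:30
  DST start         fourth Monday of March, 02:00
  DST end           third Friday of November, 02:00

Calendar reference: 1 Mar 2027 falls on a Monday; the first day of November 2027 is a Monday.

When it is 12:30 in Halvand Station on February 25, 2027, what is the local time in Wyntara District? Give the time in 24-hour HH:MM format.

09:30

1 March 2027 is a Monday, so the first Monday is March 1.
1 November 2027 is a Monday, so Fridays fall on 5, 12, 19, 26; the last is November 26.
February 25, 2027 does not fall between 1 March and 26 November, so daylight saving is not in effect and Halvand Station is at UTC−08:30.
12:30 Halvand Station + 8h30m = 21:00 UTC.
1 March 2027 is a Monday, so the first Monday is March 1 and the fourth is March 22.
1 November 2027 is a Monday, so the first Friday is November 5 and the third is November 19.
At the standard offset (UTC+12:30), 21:00 UTC + 12h30m = 09:30 Wyntara District standard time (rolling into the next day, 26 February 2027).
The standard-time date in Wyntara District, February 26, 2027, is outside the daylight-saving period (22 March – 19 November), so Wyntara District is on standard time, UTC+12:30.
21:00 UTC + 12h30m = 09:30 Wyntara District (rolling into the next day, 26 February 2027).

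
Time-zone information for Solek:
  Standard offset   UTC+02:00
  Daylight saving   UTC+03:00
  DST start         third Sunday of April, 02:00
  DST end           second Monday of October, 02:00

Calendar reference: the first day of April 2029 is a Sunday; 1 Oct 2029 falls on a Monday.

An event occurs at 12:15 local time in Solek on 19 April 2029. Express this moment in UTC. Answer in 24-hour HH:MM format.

1 April 2029 is a Sunday, so the first Sunday is April 1 and the third is April 15.
1 October 2029 is a Monday, so the first Monday is October 1 and the second is October 8.
19 April 2029 falls between 15 April and 8 October, so daylight saving is in effect and Solek is at UTC+03:00.
12:15 local − 3h = 09:15 UTC.

09:15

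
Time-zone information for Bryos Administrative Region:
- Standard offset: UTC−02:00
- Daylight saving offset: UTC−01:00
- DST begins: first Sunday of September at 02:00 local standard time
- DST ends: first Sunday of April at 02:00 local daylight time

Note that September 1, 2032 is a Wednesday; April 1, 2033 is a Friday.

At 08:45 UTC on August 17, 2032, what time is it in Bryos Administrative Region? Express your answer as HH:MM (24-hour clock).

06:45

1 September 2032 is a Wednesday, so the first Sunday is September 5.
1 April 2033 is a Friday, so the first Sunday is April 3.
At the standard offset (UTC−02:00), 08:45 UTC − 2h = 06:45 Bryos Administrative Region standard time.
The standard-time date in Bryos Administrative Region, August 17, 2032, does not fall between 5 September 2032 and 3 April 2033, so daylight saving is not in effect and Bryos Administrative Region is at UTC−02:00.
08:45 UTC − 2h = 06:45 local.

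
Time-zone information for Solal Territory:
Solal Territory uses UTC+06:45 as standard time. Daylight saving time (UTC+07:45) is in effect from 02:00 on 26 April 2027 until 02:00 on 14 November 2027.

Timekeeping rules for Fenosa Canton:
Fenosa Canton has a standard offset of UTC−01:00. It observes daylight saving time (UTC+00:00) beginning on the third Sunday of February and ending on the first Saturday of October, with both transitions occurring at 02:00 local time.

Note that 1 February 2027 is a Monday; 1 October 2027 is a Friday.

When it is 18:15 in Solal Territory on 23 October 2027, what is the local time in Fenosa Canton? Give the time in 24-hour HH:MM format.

Daylight saving runs 26 April – 14 November; 23 October 2027 is inside that window, so Solal Territory is at UTC+07:45.
18:15 Solal Territory − 7h45m = 10:30 UTC.
1 February 2027 is a Monday, so the first Sunday is February 7 and the third is February 21.
1 October 2027 is a Friday, so the first Saturday is October 2.
At the standard offset (UTC−01:00), 10:30 UTC − 1h = 09:30 Fenosa Canton standard time.
The standard-time date in Fenosa Canton, 23 October 2027, is outside the daylight-saving period (21 February – 2 October), so Fenosa Canton is on standard time, UTC−01:00.
10:30 UTC − 1h = 09:30 Fenosa Canton.

09:30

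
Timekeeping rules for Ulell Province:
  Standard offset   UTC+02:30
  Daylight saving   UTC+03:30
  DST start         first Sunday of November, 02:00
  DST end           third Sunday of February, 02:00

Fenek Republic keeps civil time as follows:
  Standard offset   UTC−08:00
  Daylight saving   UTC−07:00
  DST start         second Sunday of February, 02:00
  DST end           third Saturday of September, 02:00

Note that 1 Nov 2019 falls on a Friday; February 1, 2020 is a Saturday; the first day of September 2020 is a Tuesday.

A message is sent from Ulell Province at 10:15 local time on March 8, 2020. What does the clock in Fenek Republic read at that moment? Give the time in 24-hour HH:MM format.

00:45

1 November 2019 is a Friday, so the first Sunday is November 3.
1 February 2020 is a Saturday, so the first Sunday is February 2 and the third is February 16.
March 8, 2020 does not fall between 3 November 2019 and 16 February 2020, so daylight saving is not in effect and Ulell Province is at UTC+02:30.
10:15 Ulell Province − 2h30m = 07:45 UTC.
1 February 2020 is a Saturday, so the first Sunday is February 2 and the second is February 9.
1 September 2020 is a Tuesday, so the first Saturday is September 5 and the third is September 19.
At the standard offset (UTC−08:00), 07:45 UTC − 8h = 23:45 Fenek Republic standard time (rolling into the previous day, 7 March 2020).
The standard-time date in Fenek Republic, March 7, 2020, lies within the daylight-saving period (9 February – 19 September), so Fenek Republic is on daylight time, UTC−07:00.
07:45 UTC − 7h = 00:45 Fenek Republic.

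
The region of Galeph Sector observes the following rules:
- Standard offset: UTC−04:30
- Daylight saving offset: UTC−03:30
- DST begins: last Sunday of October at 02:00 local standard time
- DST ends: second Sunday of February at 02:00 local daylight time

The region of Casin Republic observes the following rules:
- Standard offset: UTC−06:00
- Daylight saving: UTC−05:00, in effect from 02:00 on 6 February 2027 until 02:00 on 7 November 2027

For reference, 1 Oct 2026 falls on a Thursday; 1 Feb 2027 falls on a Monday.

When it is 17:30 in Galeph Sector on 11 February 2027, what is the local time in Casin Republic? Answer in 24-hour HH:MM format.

16:00

1 October 2026 is a Thursday, so Sundays fall on 4, 11, 18, 25; the last is October 25.
1 February 2027 is a Monday, so the first Sunday is February 7 and the second is February 14.
Daylight saving runs 25 October 2026 – 14 February 2027; 11 February 2027 is inside that window, so Galeph Sector is at UTC−03:30.
17:30 Galeph Sector + 3h30m = 21:00 UTC.
At the standard offset (UTC−06:00), 21:00 UTC − 6h = 15:00 Casin Republic standard time.
Daylight saving runs 6 February – 7 November; the standard-time date in Casin Republic, 11 February 2027, is inside that window, so Casin Republic is at UTC−05:00.
21:00 UTC − 5h = 16:00 Casin Republic.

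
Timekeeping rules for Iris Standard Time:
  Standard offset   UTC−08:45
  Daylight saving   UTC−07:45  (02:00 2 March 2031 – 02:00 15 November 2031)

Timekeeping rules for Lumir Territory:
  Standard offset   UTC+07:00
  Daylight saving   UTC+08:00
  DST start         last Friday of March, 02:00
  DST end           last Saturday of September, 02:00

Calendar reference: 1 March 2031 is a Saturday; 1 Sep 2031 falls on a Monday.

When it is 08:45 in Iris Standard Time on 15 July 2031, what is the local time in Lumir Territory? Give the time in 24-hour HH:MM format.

00:30

Daylight saving runs 2 March – 15 November; 15 July 2031 is inside that window, so Iris Standard Time is at UTC−07:45.
08:45 Iris Standard Time + 7h45m = 16:30 UTC.
1 March 2031 is a Saturday, so Fridays fall on 7, 14, 21, 28; the last is March 28.
1 September 2031 is a Monday, so Saturdays fall on 6, 13, 20, 27; the last is September 27.
At the standard offset (UTC+07:00), 16:30 UTC + 7h = 23:30 Lumir Territory standard time.
The standard-time date in Lumir Territory, 15 July 2031, falls between 28 March and 27 September, so daylight saving is in effect and Lumir Territory is at UTC+08:00.
16:30 UTC + 8h = 00:30 Lumir Territory (rolling into the next day, 16 July 2031).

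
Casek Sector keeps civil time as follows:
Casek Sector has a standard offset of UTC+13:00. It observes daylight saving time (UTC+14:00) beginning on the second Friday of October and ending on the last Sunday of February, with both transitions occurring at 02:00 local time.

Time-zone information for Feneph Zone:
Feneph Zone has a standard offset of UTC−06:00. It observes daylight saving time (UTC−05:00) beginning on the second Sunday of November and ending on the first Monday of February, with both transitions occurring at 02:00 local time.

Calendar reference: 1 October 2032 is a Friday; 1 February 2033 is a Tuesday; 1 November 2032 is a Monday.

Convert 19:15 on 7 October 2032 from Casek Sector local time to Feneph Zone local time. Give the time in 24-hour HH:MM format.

00:15

1 October 2032 is a Friday, so the first Friday is October 1 and the second is October 8.
1 February 2033 is a Tuesday, so Sundays fall on 6, 13, 20, 27; the last is February 27.
7 October 2032 does not fall between 8 October 2032 and 27 February 2033, so daylight saving is not in effect and Casek Sector is at UTC+13:00.
19:15 Casek Sector − 13h = 06:15 UTC.
1 November 2032 is a Monday, so the first Sunday is November 7 and the second is November 14.
1 February 2033 is a Tuesday, so the first Monday is February 7.
At the standard offset (UTC−06:00), 06:15 UTC − 6h = 00:15 Feneph Zone standard time.
The standard-time date in Feneph Zone, 7 October 2032, does not fall between 14 November 2032 and 7 February 2033, so daylight saving is not in effect and Feneph Zone is at UTC−06:00.
06:15 UTC − 6h = 00:15 Feneph Zone.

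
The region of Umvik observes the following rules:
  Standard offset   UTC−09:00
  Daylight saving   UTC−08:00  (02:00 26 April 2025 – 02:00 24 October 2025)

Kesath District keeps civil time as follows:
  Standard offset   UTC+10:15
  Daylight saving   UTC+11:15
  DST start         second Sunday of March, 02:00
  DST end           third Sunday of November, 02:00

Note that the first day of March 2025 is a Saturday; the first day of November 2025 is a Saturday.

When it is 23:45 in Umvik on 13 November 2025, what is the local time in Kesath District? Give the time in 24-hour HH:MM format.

13 November 2025 does not fall between 26 April and 24 October, so daylight saving is not in effect and Umvik is at UTC−09:00.
23:45 Umvik + 9h = 08:45 UTC (rolling into the next day, 14 November 2025).
1 March 2025 is a Saturday, so the first Sunday is March 2 and the second is March 9.
1 November 2025 is a Saturday, so the first Sunday is November 2 and the third is November 16.
At the standard offset (UTC+10:15), 08:45 UTC + 10h15m = 19:00 Kesath District standard time.
The standard-time date in Kesath District, 14 November 2025, falls between 9 March and 16 November, so daylight saving is in effect and Kesath District is at UTC+11:15.
08:45 UTC + 11h15m = 20:00 Kesath District.

20:00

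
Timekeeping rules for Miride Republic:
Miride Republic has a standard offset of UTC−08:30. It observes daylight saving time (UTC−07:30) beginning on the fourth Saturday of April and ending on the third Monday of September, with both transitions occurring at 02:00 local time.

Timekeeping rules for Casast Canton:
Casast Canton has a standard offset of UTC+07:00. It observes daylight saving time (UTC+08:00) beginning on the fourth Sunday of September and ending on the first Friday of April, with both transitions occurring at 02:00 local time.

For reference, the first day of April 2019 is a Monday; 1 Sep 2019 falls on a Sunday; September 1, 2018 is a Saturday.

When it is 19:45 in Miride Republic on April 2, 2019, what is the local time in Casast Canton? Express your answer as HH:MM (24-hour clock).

12:15

1 April 2019 is a Monday, so the first Saturday is April 6 and the fourth is April 27.
1 September 2019 is a Sunday, so the first Monday is September 2 and the third is September 16.
Daylight saving runs 27 April – 16 September; April 2, 2019 is outside that window, so Miride Republic is on standard time at UTC−08:30.
19:45 Miride Republic + 8h30m = 04:15 UTC (rolling into the next day, 3 April 2019).
1 September 2018 is a Saturday, so the first Sunday is September 2 and the fourth is September 23.
1 April 2019 is a Monday, so the first Friday is April 5.
At the standard offset (UTC+07:00), 04:15 UTC + 7h = 11:15 Casast Canton standard time.
The standard-time date in Casast Canton, April 3, 2019, falls between 23 September 2018 and 5 April 2019, so daylight saving is in effect and Casast Canton is at UTC+08:00.
04:15 UTC + 8h = 12:15 Casast Canton.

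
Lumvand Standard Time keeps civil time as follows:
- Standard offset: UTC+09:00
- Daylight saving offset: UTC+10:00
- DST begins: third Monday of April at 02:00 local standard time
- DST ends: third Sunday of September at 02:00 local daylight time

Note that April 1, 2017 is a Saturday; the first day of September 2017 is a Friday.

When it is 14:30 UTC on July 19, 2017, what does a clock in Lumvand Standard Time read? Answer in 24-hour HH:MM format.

00:30

1 April 2017 is a Saturday, so the first Monday is April 3 and the third is April 17.
1 September 2017 is a Friday, so the first Sunday is September 3 and the third is September 17.
At the standard offset (UTC+09:00), 14:30 UTC + 9h = 23:30 Lumvand Standard Time standard time.
The standard-time date in Lumvand Standard Time, July 19, 2017, lies within the daylight-saving period (17 April – 17 September), so Lumvand Standard Time is on daylight time, UTC+10:00.
14:30 UTC + 10h = 00:30 local (rolling into the next day, 20 July 2017).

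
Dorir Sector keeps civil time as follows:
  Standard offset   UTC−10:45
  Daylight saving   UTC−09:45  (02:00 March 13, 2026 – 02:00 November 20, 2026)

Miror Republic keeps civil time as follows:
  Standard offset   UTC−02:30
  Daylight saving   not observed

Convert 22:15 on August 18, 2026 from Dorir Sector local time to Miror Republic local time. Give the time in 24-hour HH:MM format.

August 18, 2026 falls between 13 March and 20 November, so daylight saving is in effect and Dorir Sector is at UTC−09:45.
22:15 Dorir Sector + 9h45m = 08:00 UTC (rolling into the next day, 19 August 2026).
Miror Republic stays on UTC−02:30 all year.
08:00 UTC − 2h30m = 05:30 Miror Republic.

05:30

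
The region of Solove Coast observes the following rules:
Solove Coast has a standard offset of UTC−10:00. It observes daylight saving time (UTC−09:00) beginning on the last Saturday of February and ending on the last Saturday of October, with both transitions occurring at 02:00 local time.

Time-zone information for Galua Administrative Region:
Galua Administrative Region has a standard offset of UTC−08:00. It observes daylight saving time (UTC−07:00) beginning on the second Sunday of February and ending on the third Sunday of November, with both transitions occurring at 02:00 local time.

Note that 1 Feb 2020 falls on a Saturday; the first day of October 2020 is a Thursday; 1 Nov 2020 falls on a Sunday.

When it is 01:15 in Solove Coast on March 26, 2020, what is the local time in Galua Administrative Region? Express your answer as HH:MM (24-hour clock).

03:15

1 February 2020 is a Saturday, so Saturdays fall on 1, 8, 15, 22, 29; the last is February 29.
1 October 2020 is a Thursday, so Saturdays fall on 3, 10, 17, 24, 31; the last is October 31.
March 26, 2020 falls between 29 February and 31 October, so daylight saving is in effect and Solove Coast is at UTC−09:00.
01:15 Solove Coast + 9h = 10:15 UTC.
1 February 2020 is a Saturday, so the first Sunday is February 2 and the second is February 9.
1 November 2020 is a Sunday, so the first Sunday is November 1 and the third is November 15.
At the standard offset (UTC−08:00), 10:15 UTC − 8h = 02:15 Galua Administrative Region standard time.
Daylight saving runs 9 February – 15 November; the standard-time date in Galua Administrative Region, March 26, 2020, is inside that window, so Galua Administrative Region is at UTC−07:00.
10:15 UTC − 7h = 03:15 Galua Administrative Region.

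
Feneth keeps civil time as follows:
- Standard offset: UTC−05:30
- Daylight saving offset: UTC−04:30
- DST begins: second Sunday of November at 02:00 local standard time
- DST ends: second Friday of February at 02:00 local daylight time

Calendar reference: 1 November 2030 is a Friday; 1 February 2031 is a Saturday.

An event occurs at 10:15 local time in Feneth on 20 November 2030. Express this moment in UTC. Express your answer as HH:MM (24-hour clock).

1 November 2030 is a Friday, so the first Sunday is November 3 and the second is November 10.
1 February 2031 is a Saturday, so the first Friday is February 7 and the second is February 14.
20 November 2030 falls between 10 November 2030 and 14 February 2031, so daylight saving is in effect and Feneth is at UTC−04:30.
10:15 local + 4h30m = 14:45 UTC.

14:45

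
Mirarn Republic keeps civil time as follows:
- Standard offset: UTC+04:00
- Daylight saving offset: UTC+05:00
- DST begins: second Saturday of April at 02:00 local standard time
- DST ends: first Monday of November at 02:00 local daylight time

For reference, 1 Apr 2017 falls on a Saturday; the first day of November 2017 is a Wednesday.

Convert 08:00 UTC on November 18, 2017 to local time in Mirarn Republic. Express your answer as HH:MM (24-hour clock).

1 April 2017 is a Saturday, so the first Saturday is April 1 and the second is April 8.
1 November 2017 is a Wednesday, so the first Monday is November 6.
At the standard offset (UTC+04:00), 08:00 UTC + 4h = 12:00 Mirarn Republic standard time.
The standard-time date in Mirarn Republic, November 18, 2017, does not fall between 8 April and 6 November, so daylight saving is not in effect and Mirarn Republic is at UTC+04:00.
08:00 UTC + 4h = 12:00 local.

12:00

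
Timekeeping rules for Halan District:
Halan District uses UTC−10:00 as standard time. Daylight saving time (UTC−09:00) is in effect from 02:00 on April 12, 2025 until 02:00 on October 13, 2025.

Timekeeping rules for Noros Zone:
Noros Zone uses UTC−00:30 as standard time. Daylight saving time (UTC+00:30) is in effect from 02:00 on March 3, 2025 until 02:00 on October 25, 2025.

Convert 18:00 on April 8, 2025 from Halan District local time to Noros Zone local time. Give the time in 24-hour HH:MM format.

April 8, 2025 is outside the daylight-saving period (12 April – 13 October), so Halan District is on standard time, UTC−10:00.
18:00 Halan District + 10h = 04:00 UTC (rolling into the next day, 9 April 2025).
At the standard offset (UTC−00:30), 04:00 UTC − 0h30m = 03:30 Noros Zone standard time.
Daylight saving runs 3 March – 25 October; the standard-time date in Noros Zone, April 9, 2025, is inside that window, so Noros Zone is at UTC+00:30.
04:00 UTC + 0h30m = 04:30 Noros Zone.

04:30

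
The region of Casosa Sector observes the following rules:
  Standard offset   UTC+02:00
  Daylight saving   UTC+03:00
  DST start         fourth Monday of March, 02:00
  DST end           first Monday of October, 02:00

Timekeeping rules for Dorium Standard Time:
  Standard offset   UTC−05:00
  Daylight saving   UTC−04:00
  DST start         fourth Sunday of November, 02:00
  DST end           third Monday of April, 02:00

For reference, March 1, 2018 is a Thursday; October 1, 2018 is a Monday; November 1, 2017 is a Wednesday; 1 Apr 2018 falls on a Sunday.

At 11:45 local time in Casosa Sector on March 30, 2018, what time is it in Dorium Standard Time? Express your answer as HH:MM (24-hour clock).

04:45

1 March 2018 is a Thursday, so the first Monday is March 5 and the fourth is March 26.
1 October 2018 is a Monday, so the first Monday is October 1.
Daylight saving runs 26 March – 1 October; March 30, 2018 is inside that window, so Casosa Sector is at UTC+03:00.
11:45 Casosa Sector − 3h = 08:45 UTC.
1 November 2017 is a Wednesday, so the first Sunday is November 5 and the fourth is November 26.
1 April 2018 is a Sunday, so the first Monday is April 2 and the third is April 16.
At the standard offset (UTC−05:00), 08:45 UTC − 5h = 03:45 Dorium Standard Time standard time.
The standard-time date in Dorium Standard Time, March 30, 2018, lies within the daylight-saving period (26 November 2017 – 16 April 2018), so Dorium Standard Time is on daylight time, UTC−04:00.
08:45 UTC − 4h = 04:45 Dorium Standard Time.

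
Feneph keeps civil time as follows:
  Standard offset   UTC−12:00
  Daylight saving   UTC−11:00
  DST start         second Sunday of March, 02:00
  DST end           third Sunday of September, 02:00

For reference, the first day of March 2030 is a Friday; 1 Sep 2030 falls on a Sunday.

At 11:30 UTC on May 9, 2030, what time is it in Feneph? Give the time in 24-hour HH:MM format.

00:30

1 March 2030 is a Friday, so the first Sunday is March 3 and the second is March 10.
1 September 2030 is a Sunday, so the first Sunday is September 1 and the third is September 15.
At the standard offset (UTC−12:00), 11:30 UTC − 12h = 23:30 Feneph standard time (rolling into the previous day, 8 May 2030).
The standard-time date in Feneph, May 8, 2030, falls between 10 March and 15 September, so daylight saving is in effect and Feneph is at UTC−11:00.
11:30 UTC − 11h = 00:30 local.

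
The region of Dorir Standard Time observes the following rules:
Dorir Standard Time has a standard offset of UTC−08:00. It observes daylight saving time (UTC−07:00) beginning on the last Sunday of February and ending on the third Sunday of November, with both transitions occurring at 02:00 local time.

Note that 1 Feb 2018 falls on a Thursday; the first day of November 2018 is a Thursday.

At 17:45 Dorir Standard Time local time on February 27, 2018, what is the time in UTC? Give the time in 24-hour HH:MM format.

1 February 2018 is a Thursday, so Sundays fall on 4, 11, 18, 25; the last is February 25.
1 November 2018 is a Thursday, so the first Sunday is November 4 and the third is November 18.
February 27, 2018 falls between 25 February and 18 November, so daylight saving is in effect and Dorir Standard Time is at UTC−07:00.
17:45 local + 7h = 00:45 UTC (rolling into the next day, 28 February 2018).

00:45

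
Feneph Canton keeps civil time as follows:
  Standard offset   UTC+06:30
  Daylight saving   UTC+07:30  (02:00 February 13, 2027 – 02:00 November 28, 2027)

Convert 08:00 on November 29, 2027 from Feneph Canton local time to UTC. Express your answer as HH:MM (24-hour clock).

Daylight saving runs 13 February – 28 November; November 29, 2027 is outside that window, so Feneph Canton is on standard time at UTC+06:30.
08:00 local − 6h30m = 01:30 UTC.

01:30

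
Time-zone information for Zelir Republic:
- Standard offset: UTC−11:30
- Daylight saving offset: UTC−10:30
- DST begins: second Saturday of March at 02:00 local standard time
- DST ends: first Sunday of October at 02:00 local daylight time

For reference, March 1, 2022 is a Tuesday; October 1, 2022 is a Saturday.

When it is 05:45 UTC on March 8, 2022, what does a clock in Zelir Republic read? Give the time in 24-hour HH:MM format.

1 March 2022 is a Tuesday, so the first Saturday is March 5 and the second is March 12.
1 October 2022 is a Saturday, so the first Sunday is October 2.
At the standard offset (UTC−11:30), 05:45 UTC − 11h30m = 18:15 Zelir Republic standard time (rolling into the previous day, 7 March 2022).
The standard-time date in Zelir Republic, March 7, 2022, is outside the daylight-saving period (12 March – 2 October), so Zelir Republic is on standard time, UTC−11:30.
05:45 UTC − 11h30m = 18:15 local (rolling into the previous day, 7 March 2022).

18:15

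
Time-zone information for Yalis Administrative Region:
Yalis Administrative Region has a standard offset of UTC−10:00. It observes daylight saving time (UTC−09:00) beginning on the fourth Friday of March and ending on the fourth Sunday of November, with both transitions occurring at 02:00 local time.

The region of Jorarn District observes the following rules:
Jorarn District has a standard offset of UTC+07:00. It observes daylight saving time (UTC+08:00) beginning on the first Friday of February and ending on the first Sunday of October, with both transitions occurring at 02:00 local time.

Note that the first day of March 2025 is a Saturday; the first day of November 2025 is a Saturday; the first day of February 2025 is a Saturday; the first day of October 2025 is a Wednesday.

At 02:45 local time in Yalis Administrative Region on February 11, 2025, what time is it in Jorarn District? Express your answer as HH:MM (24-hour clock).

1 March 2025 is a Saturday, so the first Friday is March 7 and the fourth is March 28.
1 November 2025 is a Saturday, so the first Sunday is November 2 and the fourth is November 23.
February 11, 2025 does not fall between 28 March and 23 November, so daylight saving is not in effect and Yalis Administrative Region is at UTC−10:00.
02:45 Yalis Administrative Region + 10h = 12:45 UTC.
1 February 2025 is a Saturday, so the first Friday is February 7.
1 October 2025 is a Wednesday, so the first Sunday is October 5.
At the standard offset (UTC+07:00), 12:45 UTC + 7h = 19:45 Jorarn District standard time.
Daylight saving runs 7 February – 5 October; the standard-time date in Jorarn District, February 11, 2025, is inside that window, so Jorarn District is at UTC+08:00.
12:45 UTC + 8h = 20:45 Jorarn District.

20:45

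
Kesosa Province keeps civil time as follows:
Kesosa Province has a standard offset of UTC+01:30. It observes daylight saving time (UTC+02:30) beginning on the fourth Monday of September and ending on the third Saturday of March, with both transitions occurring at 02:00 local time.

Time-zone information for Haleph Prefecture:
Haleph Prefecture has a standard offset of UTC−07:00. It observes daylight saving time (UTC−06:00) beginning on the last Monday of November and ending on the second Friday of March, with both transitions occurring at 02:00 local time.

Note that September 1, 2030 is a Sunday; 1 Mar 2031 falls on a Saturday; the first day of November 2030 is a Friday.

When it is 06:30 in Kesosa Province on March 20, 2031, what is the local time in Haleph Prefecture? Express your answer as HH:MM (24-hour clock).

22:00

1 September 2030 is a Sunday, so the first Monday is September 2 and the fourth is September 23.
1 March 2031 is a Saturday, so the first Saturday is March 1 and the third is March 15.
March 20, 2031 does not fall between 23 September 2030 and 15 March 2031, so daylight saving is not in effect and Kesosa Province is at UTC+01:30.
06:30 Kesosa Province − 1h30m = 05:00 UTC.
1 November 2030 is a Friday, so Mondays fall on 4, 11, 18, 25; the last is November 25.
1 March 2031 is a Saturday, so the first Friday is March 7 and the second is March 14.
At the standard offset (UTC−07:00), 05:00 UTC − 7h = 22:00 Haleph Prefecture standard time (rolling into the previous day, 19 March 2031).
Daylight saving runs 25 November 2030 – 14 March 2031; the standard-time date in Haleph Prefecture, March 19, 2031, is outside that window, so Haleph Prefecture is on standard time at UTC−07:00.
05:00 UTC − 7h = 22:00 Haleph Prefecture (rolling into the previous day, 19 March 2031).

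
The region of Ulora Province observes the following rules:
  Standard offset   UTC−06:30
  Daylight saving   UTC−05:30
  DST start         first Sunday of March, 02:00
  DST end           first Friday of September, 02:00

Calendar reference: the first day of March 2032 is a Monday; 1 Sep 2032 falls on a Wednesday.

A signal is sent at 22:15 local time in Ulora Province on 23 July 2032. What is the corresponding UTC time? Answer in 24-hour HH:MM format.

03:45

1 March 2032 is a Monday, so the first Sunday is March 7.
1 September 2032 is a Wednesday, so the first Friday is September 3.
23 July 2032 lies within the daylight-saving period (7 March – 3 September), so Ulora Province is on daylight time, UTC−05:30.
22:15 local + 5h30m = 03:45 UTC (rolling into the next day, 24 July 2032).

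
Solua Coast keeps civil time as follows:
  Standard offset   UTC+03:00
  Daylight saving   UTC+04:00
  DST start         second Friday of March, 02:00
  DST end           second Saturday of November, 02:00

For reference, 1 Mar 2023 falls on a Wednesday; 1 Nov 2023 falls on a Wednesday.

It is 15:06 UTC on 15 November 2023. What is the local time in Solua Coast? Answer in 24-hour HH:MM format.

18:06

1 March 2023 is a Wednesday, so the first Friday is March 3 and the second is March 10.
1 November 2023 is a Wednesday, so the first Saturday is November 4 and the second is November 11.
At the standard offset (UTC+03:00), 15:06 UTC + 3h = 18:06 Solua Coast standard time.
Daylight saving runs 10 March – 11 November; the standard-time date in Solua Coast, 15 November 2023, is outside that window, so Solua Coast is on standard time at UTC+03:00.
15:06 UTC + 3h = 18:06 local.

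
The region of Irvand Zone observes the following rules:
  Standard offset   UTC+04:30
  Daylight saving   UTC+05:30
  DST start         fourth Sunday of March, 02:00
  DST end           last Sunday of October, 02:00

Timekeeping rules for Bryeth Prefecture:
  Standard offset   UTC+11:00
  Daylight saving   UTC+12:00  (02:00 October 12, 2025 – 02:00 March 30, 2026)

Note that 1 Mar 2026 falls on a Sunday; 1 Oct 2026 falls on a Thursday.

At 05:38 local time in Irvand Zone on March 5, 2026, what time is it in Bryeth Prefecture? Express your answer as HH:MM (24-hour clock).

1 March 2026 is a Sunday, so the first Sunday is March 1 and the fourth is March 22.
1 October 2026 is a Thursday, so Sundays fall on 4, 11, 18, 25; the last is October 25.
March 5, 2026 does not fall between 22 March and 25 October, so daylight saving is not in effect and Irvand Zone is at UTC+04:30.
05:38 Irvand Zone − 4h30m = 01:08 UTC.
At the standard offset (UTC+11:00), 01:08 UTC + 11h = 12:08 Bryeth Prefecture standard time.
Daylight saving runs 12 October 2025 – 30 March 2026; the standard-time date in Bryeth Prefecture, March 5, 2026, is inside that window, so Bryeth Prefecture is at UTC+12:00.
01:08 UTC + 12h = 13:08 Bryeth Prefecture.

13:08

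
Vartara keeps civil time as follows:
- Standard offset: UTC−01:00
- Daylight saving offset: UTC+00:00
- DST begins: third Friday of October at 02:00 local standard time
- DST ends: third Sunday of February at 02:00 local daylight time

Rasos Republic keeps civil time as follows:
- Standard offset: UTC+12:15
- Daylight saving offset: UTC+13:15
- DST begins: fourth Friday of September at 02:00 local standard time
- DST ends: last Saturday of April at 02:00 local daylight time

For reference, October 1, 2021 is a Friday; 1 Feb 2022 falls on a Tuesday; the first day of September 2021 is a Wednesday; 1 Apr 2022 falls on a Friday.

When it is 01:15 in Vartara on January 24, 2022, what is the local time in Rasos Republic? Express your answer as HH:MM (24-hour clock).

1 October 2021 is a Friday, so the first Friday is October 1 and the third is October 15.
1 February 2022 is a Tuesday, so the first Sunday is February 6 and the third is February 20.
January 24, 2022 falls between 15 October 2021 and 20 February 2022, so daylight saving is in effect and Vartara is at UTC+00:00.
01:15 Vartara − 0h = 01:15 UTC.
1 September 2021 is a Wednesday, so the first Friday is September 3 and the fourth is September 24.
1 April 2022 is a Friday, so Saturdays fall on 2, 9, 16, 23, 30; the last is April 30.
At the standard offset (UTC+12:15), 01:15 UTC + 12h15m = 13:30 Rasos Republic standard time.
Daylight saving runs 24 September 2021 – 30 April 2022; the standard-time date in Rasos Republic, January 24, 2022, is inside that window, so Rasos Republic is at UTC+13:15.
01:15 UTC + 13h15m = 14:30 Rasos Republic.

14:30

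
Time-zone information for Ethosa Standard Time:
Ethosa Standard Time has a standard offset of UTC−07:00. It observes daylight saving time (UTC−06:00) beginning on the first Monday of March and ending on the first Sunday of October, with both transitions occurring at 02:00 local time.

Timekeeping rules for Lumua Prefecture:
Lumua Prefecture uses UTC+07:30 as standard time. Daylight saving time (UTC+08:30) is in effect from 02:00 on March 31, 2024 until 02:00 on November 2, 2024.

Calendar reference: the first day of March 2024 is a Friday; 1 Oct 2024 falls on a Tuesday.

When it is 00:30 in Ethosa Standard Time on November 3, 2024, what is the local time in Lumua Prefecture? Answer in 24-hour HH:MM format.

1 March 2024 is a Friday, so the first Monday is March 4.
1 October 2024 is a Tuesday, so the first Sunday is October 6.
November 3, 2024 is outside the daylight-saving period (4 March – 6 October), so Ethosa Standard Time is on standard time, UTC−07:00.
00:30 Ethosa Standard Time + 7h = 07:30 UTC.
At the standard offset (UTC+07:30), 07:30 UTC + 7h30m = 15:00 Lumua Prefecture standard time.
The standard-time date in Lumua Prefecture, November 3, 2024, is outside the daylight-saving period (31 March – 2 November), so Lumua Prefecture is on standard time, UTC+07:30.
07:30 UTC + 7h30m = 15:00 Lumua Prefecture.

15:00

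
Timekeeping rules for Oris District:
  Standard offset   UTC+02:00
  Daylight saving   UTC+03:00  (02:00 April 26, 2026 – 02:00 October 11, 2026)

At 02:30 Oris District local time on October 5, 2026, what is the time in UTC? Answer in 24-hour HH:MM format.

October 5, 2026 lies within the daylight-saving period (26 April – 11 October), so Oris District is on daylight time, UTC+03:00.
02:30 local − 3h = 23:30 UTC (rolling into the previous day, 4 October 2026).

23:30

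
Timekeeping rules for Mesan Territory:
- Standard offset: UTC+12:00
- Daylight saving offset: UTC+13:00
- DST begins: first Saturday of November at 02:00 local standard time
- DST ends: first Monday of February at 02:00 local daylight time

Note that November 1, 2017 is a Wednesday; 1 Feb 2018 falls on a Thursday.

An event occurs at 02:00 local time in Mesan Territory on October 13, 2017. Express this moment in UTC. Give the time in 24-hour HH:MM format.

1 November 2017 is a Wednesday, so the first Saturday is November 4.
1 February 2018 is a Thursday, so the first Monday is February 5.
Daylight saving runs 4 November 2017 – 5 February 2018; October 13, 2017 is outside that window, so Mesan Territory is on standard time at UTC+12:00.
02:00 local − 12h = 14:00 UTC (rolling into the previous day, 12 October 2017).

14:00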